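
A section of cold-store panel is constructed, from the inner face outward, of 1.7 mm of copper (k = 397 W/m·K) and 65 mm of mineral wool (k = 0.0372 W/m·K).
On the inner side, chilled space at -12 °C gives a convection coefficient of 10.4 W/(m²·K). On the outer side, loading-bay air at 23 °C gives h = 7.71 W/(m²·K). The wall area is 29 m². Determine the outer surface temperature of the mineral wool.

Thermal resistances in series:
R_inner film = 1/(h_i·A) = 1/(10.4×29) = 0.003316 K/W
R_copper = L/(kA) = 0.0017/(397×29) = 1.477×10^-7 K/W
R_mineral wool = L/(kA) = 0.065/(0.0372×29) = 0.06025 K/W
R_outer film = 1/(h_o·A) = 1/(7.71×29) = 0.004472 K/W
R_total = 0.06804 K/W;  Q = ΔT/R_total = 35/0.06804 = 514.4 W
T_interface = T_inner + Q·ΣR(inner→interface) = -12 + 514×0.06357

T ≈ 20.7 °C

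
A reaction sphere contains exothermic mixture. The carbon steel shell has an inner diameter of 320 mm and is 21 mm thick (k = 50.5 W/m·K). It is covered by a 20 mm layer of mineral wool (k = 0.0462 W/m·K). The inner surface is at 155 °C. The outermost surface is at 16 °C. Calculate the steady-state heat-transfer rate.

Q ≈ 147 W

Each spherical layer contributes R = (1/r_i − 1/r_o)/(4πk):
R_carbon steel shell = (1/0.16 − 1/0.181)/(4π×50.5) = 0.001143 K/W
R_mineral wool = (1/0.181 − 1/0.201)/(4π×0.0462) = 0.9469 K/W
R_total = 0.948 K/W
Q = ΔT/R_total = 139/0.948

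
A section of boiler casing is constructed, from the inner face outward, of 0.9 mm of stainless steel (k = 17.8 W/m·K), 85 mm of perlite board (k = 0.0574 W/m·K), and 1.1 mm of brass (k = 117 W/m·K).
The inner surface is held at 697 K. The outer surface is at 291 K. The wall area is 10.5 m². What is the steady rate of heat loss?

Using the resistance-network approach (series):
R_stainless steel = L/(kA) = 0.0009/(17.8×10.5) = 4.815×10^-6 K/W
R_perlite board = L/(kA) = 0.085/(0.0574×10.5) = 0.141 K/W
R_brass = L/(kA) = 0.0011/(117×10.5) = 8.954×10^-7 K/W
R_total = 0.141 K/W
Q = ΔT / R_total = 406 / 0.141

Q ≈ 2880 W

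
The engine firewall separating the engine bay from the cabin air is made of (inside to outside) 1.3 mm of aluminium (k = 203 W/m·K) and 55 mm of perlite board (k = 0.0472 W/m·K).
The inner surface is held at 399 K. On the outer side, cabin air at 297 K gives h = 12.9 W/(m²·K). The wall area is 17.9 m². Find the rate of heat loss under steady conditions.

Q ≈ 1470 W

Series thermal resistances:
R_aluminium = L/(kA) = 0.0013/(203×17.9) = 3.578×10^-7 K/W
R_perlite board = L/(kA) = 0.055/(0.0472×17.9) = 0.0651 K/W
R_outer film = 1/(h_o·A) = 1/(12.9×17.9) = 0.004331 K/W
R_total = 0.06943 K/W
Q = ΔT / R_total = 102 / 0.06943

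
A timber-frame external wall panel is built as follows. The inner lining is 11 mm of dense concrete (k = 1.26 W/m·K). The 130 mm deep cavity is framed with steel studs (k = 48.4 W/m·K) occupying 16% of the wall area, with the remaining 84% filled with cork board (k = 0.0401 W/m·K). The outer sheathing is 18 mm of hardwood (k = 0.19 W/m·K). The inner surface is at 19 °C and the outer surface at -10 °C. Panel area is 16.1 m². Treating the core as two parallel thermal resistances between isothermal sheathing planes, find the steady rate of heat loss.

Q ≈ 3880 W

Sheathing layers in series; stud and cavity paths in parallel between them.
R_inner = 0.011/(1.26×16.1) = 5.422×10^-4 K/W
R_stud  = 0.13/(48.4×0.16×16.1) = 0.001043 K/W
R_cav   = 0.13/(0.0401×0.84×16.1) = 0.2397 K/W
1/R_core = 1/R_stud + 1/R_cav → R_core = 0.001038 K/W
R_outer = 0.018/(0.19×16.1) = 0.005884 K/W
R_total = 0.007465 K/W
Q = ΔT/R_total = 29/0.007465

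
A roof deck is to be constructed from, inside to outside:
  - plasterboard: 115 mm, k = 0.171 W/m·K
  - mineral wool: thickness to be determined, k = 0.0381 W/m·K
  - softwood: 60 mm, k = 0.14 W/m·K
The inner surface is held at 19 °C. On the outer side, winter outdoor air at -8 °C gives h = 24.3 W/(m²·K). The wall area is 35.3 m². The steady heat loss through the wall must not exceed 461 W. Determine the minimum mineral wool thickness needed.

Model the wall as resistances in series:
R_plasterboard = L/(kA) = 0.115/(0.171×35.3) = 0.01905 K/W
R_softwood = L/(kA) = 0.06/(0.14×35.3) = 0.01214 K/W
R_outer film = 1/(h_o·A) = 1/(24.3×35.3) = 0.001166 K/W
Sum of the known resistances R_other = 0.03236 K/W
Required total resistance R_tot = ΔT/Q_allow = 27/461 = 0.05857 K/W
R_mineral wool = R_tot − R_other = 0.02621 K/W
L = R·k·A = 0.02621×0.0381×35.3

L ≈ 35.3 mm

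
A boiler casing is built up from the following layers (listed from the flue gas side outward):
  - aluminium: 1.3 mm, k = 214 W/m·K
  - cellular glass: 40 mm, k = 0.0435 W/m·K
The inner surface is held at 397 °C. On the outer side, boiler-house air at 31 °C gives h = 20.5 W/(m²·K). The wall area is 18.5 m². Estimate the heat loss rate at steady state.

Treating each layer as a thermal resistance in series:
R_aluminium = L/(kA) = 0.0013/(214×18.5) = 3.284×10^-7 K/W
R_cellular glass = L/(kA) = 0.04/(0.0435×18.5) = 0.0497 K/W
R_outer film = 1/(h_o·A) = 1/(20.5×18.5) = 0.002637 K/W
R_total = 0.05234 K/W
Q = ΔT / R_total = 366 / 0.05234

Q ≈ 6990 W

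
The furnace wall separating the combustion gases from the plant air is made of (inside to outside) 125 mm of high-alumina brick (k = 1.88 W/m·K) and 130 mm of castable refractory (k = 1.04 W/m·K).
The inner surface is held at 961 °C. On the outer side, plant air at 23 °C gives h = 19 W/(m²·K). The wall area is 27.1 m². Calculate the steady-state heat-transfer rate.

Thermal resistances in series:
R_high-alumina brick = L/(kA) = 0.125/(1.88×27.1) = 0.002453 K/W
R_castable refractory = L/(kA) = 0.13/(1.04×27.1) = 0.004613 K/W
R_outer film = 1/(h_o·A) = 1/(19×27.1) = 0.001942 K/W
R_total = 0.009008 K/W
Q = ΔT / R_total = 938 / 0.009008

Q ≈ 104000 W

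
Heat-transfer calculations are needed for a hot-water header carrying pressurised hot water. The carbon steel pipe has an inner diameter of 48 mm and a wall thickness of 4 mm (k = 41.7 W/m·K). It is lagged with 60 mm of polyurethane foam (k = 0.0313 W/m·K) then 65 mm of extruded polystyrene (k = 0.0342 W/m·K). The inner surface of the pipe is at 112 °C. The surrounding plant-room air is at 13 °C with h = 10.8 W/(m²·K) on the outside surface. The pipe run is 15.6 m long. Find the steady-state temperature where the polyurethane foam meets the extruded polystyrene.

Radial resistances (cylindrical: R_cond = ln(r_o/r_i)/(2πkL), R_conv = 1/(h·2πrL)):
R_carbon steel pipe wall = ln(28/24)/(2π×41.7×15.6) = 3.771×10^-5 K/W
R_polyurethane foam = ln(88/28)/(2π×0.0313×15.6) = 0.3733 K/W
R_extruded polystyrene = ln(153/88)/(2π×0.0342×15.6) = 0.165 K/W
R_outer film = 1/(h_o·2πr_oL) = 1/(10.8×2π×0.153×15.6) = 0.006174 K/W
R_total = 0.5445 K/W
Q = ΔT/R_total = 99/0.5445
Q = 182 W
T_interface = T_inner − Q·ΣR(inner→interface) = 112 − 182×0.3733

T ≈ 44.1 °C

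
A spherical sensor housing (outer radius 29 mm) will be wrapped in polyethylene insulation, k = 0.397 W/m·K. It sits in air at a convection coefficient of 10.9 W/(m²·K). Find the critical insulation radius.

r_cr ≈ 72.8 mm

For a sphere r_cr = 2k/h = 2×0.397/10.9
r_cr = 72.8 mm; since the bare radius (29 mm) is below r_cr, adding a thin layer of insulation will *increase* heat loss.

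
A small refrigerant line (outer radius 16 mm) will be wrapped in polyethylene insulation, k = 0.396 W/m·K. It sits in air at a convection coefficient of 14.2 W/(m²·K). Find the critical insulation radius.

r_cr ≈ 27.9 mm

For a cylinder r_cr = k/h = 0.396/14.2
r_cr = 27.9 mm; since the bare radius (16 mm) is below r_cr, adding a thin layer of insulation will *increase* heat loss.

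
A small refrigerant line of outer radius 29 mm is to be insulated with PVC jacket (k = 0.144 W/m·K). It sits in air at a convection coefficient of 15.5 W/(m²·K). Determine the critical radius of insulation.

For a cylinder r_cr = k/h = 0.144/15.5
r_cr = 9.29 mm; since the bare radius (29 mm) is above r_cr, any added insulation will reduce heat loss.

r_cr ≈ 9.29 mm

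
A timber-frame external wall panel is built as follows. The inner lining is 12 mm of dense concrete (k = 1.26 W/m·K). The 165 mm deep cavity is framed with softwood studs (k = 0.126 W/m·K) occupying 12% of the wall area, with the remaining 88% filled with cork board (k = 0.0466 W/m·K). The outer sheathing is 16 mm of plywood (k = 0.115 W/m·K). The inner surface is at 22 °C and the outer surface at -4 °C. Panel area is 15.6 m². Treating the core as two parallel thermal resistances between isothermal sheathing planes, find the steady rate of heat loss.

Sheathing layers in series; stud and cavity paths in parallel between them.
R_inner = 0.012/(1.26×15.6) = 6.105×10^-4 K/W
R_stud  = 0.165/(0.126×0.12×15.6) = 0.6995 K/W
R_cav   = 0.165/(0.0466×0.88×15.6) = 0.2579 K/W
1/R_core = 1/R_stud + 1/R_cav → R_core = 0.1884 K/W
R_outer = 0.016/(0.115×15.6) = 0.008919 K/W
R_total = 0.198 K/W
Q = ΔT/R_total = 26/0.198

Q ≈ 131 W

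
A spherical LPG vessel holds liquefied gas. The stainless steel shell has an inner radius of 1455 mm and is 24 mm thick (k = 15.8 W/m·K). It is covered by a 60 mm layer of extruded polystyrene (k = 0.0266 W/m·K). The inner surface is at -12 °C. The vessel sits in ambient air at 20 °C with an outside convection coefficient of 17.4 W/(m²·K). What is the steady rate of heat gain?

Spherical conduction: R = (1/r_in − 1/r_out)/(4πk) per layer; series-sum.
R_stainless steel shell = (1/1.455 − 1/1.479)/(4π×15.8) = 5.617×10^-5 K/W
R_extruded polystyrene = (1/1.479 − 1/1.539)/(4π×0.0266) = 0.07886 K/W
R_outer film = 1/(h·4πr_o²) = 1/(17.4×4π×1.539²) = 0.001931 K/W
R_total = 0.08085 K/W
Q = ΔT/R_total = 32/0.08085

Q ≈ 396 W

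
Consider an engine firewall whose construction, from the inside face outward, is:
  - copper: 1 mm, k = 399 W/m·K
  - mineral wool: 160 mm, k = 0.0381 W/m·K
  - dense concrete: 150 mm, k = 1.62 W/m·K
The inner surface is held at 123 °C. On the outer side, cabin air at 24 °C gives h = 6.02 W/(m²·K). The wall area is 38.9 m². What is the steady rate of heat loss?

Q ≈ 864 W

Thermal resistances in series:
R_copper = L/(kA) = 0.001/(399×38.9) = 6.443×10^-8 K/W
R_mineral wool = L/(kA) = 0.16/(0.0381×38.9) = 0.108 K/W
R_dense concrete = L/(kA) = 0.15/(1.62×38.9) = 0.00238 K/W
R_outer film = 1/(h_o·A) = 1/(6.02×38.9) = 0.00427 K/W
R_total = 0.1146 K/W
Q = ΔT / R_total = 99 / 0.1146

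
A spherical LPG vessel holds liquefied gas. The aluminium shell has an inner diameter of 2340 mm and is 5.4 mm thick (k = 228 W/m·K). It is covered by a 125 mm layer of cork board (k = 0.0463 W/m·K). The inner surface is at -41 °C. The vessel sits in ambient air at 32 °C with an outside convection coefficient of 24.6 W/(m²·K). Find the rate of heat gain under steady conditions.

Q ≈ 512 W

Each spherical layer contributes R = (1/r_i − 1/r_o)/(4πk):
R_aluminium shell = (1/1.17 − 1/1.1754)/(4π×228) = 1.37×10^-6 K/W
R_cork board = (1/1.1754 − 1/1.3004)/(4π×0.0463) = 0.1406 K/W
R_outer film = 1/(h·4πr_o²) = 1/(24.6×4π×1.3004²) = 0.001913 K/W
R_total = 0.1425 K/W
Q = ΔT/R_total = 73/0.1425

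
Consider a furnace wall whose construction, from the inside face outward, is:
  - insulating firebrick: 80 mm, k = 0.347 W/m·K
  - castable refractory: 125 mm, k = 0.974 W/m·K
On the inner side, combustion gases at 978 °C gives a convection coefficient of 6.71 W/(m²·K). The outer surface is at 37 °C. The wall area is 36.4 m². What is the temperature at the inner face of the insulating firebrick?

T ≈ 702 °C

Model the wall as resistances in series:
R_inner film = 1/(h_i·A) = 1/(6.71×36.4) = 0.004094 K/W
R_insulating firebrick = L/(kA) = 0.08/(0.347×36.4) = 0.006334 K/W
R_castable refractory = L/(kA) = 0.125/(0.974×36.4) = 0.003526 K/W
R_total = 0.01395 K/W;  Q = ΔT/R_total = 941/0.01395 = 67440 W
T_interface = T_inner − Q·ΣR(inner→interface) = 978 − 67400×0.004094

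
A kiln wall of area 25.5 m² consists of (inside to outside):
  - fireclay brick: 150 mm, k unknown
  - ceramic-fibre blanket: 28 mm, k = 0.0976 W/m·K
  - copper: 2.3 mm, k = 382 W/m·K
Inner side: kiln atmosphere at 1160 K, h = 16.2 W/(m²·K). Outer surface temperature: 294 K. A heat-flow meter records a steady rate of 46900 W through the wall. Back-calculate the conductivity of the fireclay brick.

k ≈ 1.23 W/(m·K)

Using the resistance-network approach (series):
R_inner film = 1/(h_i·A) = 1/(16.2×25.5) = 0.002421 K/W
R_ceramic-fibre blanket = L/(kA) = 0.028/(0.0976×25.5) = 0.01125 K/W
R_copper = L/(kA) = 0.0023/(382×25.5) = 2.361×10^-7 K/W
Sum of known resistances R_other = 0.01367 K/W
Total R = ΔT/Q = 866/46900 = 0.01846 K/W
R_fireclay brick = R_total − R_other = 0.004793 K/W
k = L/(R·A) = 0.15/(0.004793×25.5)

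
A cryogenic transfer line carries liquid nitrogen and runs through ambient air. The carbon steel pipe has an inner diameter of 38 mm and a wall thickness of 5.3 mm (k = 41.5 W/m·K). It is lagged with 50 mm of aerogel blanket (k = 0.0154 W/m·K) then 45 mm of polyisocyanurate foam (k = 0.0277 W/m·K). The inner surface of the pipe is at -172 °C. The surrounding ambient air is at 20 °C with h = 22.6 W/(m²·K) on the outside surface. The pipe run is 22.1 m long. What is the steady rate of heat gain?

Q ≈ 296 W

For a radial system each layer contributes R = ln(r_out/r_in)/(2πkL); films add R = 1/(hA).
R_carbon steel pipe wall = ln(24.3/19)/(2π×41.5×22.1) = 4.27×10^-5 K/W
R_aerogel blanket = ln(74.3/24.3)/(2π×0.0154×22.1) = 0.5226 K/W
R_polyisocyanurate foam = ln(119.3/74.3)/(2π×0.0277×22.1) = 0.1231 K/W
R_outer film = 1/(h_o·2πr_oL) = 1/(22.6×2π×0.1193×22.1) = 0.002671 K/W
R_total = 0.6485 K/W
Q = ΔT/R_total = 192/0.6485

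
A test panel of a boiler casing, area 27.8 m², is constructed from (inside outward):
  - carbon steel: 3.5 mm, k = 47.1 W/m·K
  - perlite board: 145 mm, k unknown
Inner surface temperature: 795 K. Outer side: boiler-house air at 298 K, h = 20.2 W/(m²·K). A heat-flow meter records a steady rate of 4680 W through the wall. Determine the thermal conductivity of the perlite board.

Treating each layer as a thermal resistance in series:
R_carbon steel = L/(kA) = 0.0035/(47.1×27.8) = 2.673×10^-6 K/W
R_outer film = 1/(h_o·A) = 1/(20.2×27.8) = 0.001781 K/W
Sum of known resistances R_other = 0.001783 K/W
Total R = ΔT/Q = 497/4680 = 0.1062 K/W
R_perlite board = R_total − R_other = 0.1044 K/W
k = L/(R·A) = 0.145/(0.1044×27.8)

k ≈ 0.05 W/(m·K)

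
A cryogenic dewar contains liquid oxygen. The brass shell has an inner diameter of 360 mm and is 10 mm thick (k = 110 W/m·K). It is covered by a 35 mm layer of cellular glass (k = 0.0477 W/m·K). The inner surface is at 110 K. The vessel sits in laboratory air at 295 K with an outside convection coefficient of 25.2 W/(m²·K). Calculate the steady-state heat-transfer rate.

Each spherical layer contributes R = (1/r_i − 1/r_o)/(4πk):
R_brass shell = (1/0.18 − 1/0.19)/(4π×110) = 2.115×10^-4 K/W
R_cellular glass = (1/0.19 − 1/0.225)/(4π×0.0477) = 1.366 K/W
R_outer film = 1/(h·4πr_o²) = 1/(25.2×4π×0.225²) = 0.06238 K/W
R_total = 1.428 K/W
Q = ΔT/R_total = 185/1.428

Q ≈ 130 W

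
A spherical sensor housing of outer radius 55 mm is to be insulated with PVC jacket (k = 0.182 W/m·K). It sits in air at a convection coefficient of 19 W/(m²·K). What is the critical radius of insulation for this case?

For a sphere r_cr = 2k/h = 2×0.182/19
r_cr = 19.2 mm; since the bare radius (55 mm) is above r_cr, any added insulation will reduce heat loss.

r_cr ≈ 19.2 mm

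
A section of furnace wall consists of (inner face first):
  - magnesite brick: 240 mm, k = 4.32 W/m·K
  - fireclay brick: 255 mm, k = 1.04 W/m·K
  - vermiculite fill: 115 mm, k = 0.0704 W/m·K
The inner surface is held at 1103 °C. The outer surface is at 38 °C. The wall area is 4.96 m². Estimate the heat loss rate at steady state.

Q ≈ 2730 W

Thermal resistances in series:
R_magnesite brick = L/(kA) = 0.24/(4.32×4.96) = 0.0112 K/W
R_fireclay brick = L/(kA) = 0.255/(1.04×4.96) = 0.04943 K/W
R_vermiculite fill = L/(kA) = 0.115/(0.0704×4.96) = 0.3293 K/W
R_total = 0.39 K/W
Q = ΔT / R_total = 1065 / 0.39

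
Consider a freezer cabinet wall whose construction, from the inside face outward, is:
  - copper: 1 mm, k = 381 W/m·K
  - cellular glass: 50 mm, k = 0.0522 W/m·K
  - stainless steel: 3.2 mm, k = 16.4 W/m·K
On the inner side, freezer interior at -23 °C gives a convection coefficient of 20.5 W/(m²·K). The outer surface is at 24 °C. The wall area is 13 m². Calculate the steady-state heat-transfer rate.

Q ≈ 607 W

Treating each layer as a thermal resistance in series:
R_inner film = 1/(h_i·A) = 1/(20.5×13) = 0.003752 K/W
R_copper = L/(kA) = 0.001/(381×13) = 2.019×10^-7 K/W
R_cellular glass = L/(kA) = 0.05/(0.0522×13) = 0.07368 K/W
R_stainless steel = L/(kA) = 0.0032/(16.4×13) = 1.501×10^-5 K/W
R_total = 0.07745 K/W
Q = ΔT / R_total = 47 / 0.07745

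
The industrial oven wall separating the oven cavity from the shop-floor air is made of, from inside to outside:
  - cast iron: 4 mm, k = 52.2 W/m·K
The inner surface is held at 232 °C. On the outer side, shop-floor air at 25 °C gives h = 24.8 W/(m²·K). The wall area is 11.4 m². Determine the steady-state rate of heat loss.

Series thermal resistances:
R_cast iron = L/(kA) = 0.004/(52.2×11.4) = 6.722×10^-6 K/W
R_outer film = 1/(h_o·A) = 1/(24.8×11.4) = 0.003537 K/W
R_total = 0.003544 K/W
Q = ΔT / R_total = 207 / 0.003544

Q ≈ 58400 W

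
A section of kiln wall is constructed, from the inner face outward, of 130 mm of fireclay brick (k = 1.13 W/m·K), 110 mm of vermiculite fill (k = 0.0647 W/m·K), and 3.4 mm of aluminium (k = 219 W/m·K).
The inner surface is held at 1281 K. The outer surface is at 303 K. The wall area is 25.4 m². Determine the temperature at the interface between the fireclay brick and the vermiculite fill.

Model the wall as resistances in series:
R_fireclay brick = L/(kA) = 0.13/(1.13×25.4) = 0.004529 K/W
R_vermiculite fill = L/(kA) = 0.11/(0.0647×25.4) = 0.06694 K/W
R_aluminium = L/(kA) = 0.0034/(219×25.4) = 6.112×10^-7 K/W
R_total = 0.07147 K/W;  Q = ΔT/R_total = 978/0.07147 = 13680 W
T_interface = T_inner − Q·ΣR(inner→interface) = 1281 − 13700×0.004529

T ≈ 1220 K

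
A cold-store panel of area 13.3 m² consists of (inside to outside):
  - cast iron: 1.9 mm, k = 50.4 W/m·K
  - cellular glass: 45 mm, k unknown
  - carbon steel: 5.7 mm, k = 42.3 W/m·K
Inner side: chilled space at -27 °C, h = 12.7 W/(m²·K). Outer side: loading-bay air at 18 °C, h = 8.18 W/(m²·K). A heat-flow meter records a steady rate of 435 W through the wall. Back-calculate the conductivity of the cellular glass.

Series thermal resistances:
R_inner film = 1/(h_i·A) = 1/(12.7×13.3) = 0.00592 K/W
R_cast iron = L/(kA) = 0.0019/(50.4×13.3) = 2.834×10^-6 K/W
R_carbon steel = L/(kA) = 0.0057/(42.3×13.3) = 1.013×10^-5 K/W
R_outer film = 1/(h_o·A) = 1/(8.18×13.3) = 0.009192 K/W
Sum of known resistances R_other = 0.01512 K/W
Total R = ΔT/Q = 45/435 = 0.1034 K/W
R_cellular glass = R_total − R_other = 0.08832 K/W
k = L/(R·A) = 0.045/(0.08832×13.3)

k ≈ 0.0383 W/(m·K)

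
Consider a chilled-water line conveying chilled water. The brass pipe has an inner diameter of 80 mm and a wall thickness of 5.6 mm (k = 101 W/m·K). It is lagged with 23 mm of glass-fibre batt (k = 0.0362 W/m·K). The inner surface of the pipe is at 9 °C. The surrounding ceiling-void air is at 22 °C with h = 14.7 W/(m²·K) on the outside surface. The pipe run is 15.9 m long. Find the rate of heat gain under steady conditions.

For a radial system each layer contributes R = ln(r_out/r_in)/(2πkL); films add R = 1/(hA).
R_brass pipe wall = ln(45.6/40)/(2π×101×15.9) = 1.299×10^-5 K/W
R_glass-fibre batt = ln(68.6/45.6)/(2π×0.0362×15.9) = 0.1129 K/W
R_outer film = 1/(h_o·2πr_oL) = 1/(14.7×2π×0.0686×15.9) = 0.009926 K/W
R_total = 0.1229 K/W
Q = ΔT/R_total = 13/0.1229

Q ≈ 106 W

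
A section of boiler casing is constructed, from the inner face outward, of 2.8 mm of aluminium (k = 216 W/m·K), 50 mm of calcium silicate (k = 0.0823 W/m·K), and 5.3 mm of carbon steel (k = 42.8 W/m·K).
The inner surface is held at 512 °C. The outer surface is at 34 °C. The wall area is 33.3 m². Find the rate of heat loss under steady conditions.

Series thermal resistances:
R_aluminium = L/(kA) = 0.0028/(216×33.3) = 3.893×10^-7 K/W
R_calcium silicate = L/(kA) = 0.05/(0.0823×33.3) = 0.01824 K/W
R_carbon steel = L/(kA) = 0.0053/(42.8×33.3) = 3.719×10^-6 K/W
R_total = 0.01825 K/W
Q = ΔT / R_total = 478 / 0.01825

Q ≈ 26200 W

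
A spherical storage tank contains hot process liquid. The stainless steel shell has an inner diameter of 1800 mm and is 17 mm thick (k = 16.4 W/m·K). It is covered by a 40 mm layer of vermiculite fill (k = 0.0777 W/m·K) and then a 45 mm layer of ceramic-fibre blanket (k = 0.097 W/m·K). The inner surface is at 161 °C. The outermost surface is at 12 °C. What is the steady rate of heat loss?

Q ≈ 1750 W

For a spherical shell R = (1/r₁ − 1/r₂)/(4πk); film R = 1/(h·4πr²). In series:
R_stainless steel shell = (1/0.9 − 1/0.917)/(4π×16.4) = 9.995×10^-5 K/W
R_vermiculite fill = (1/0.917 − 1/0.957)/(4π×0.0777) = 0.04668 K/W
R_ceramic-fibre blanket = (1/0.957 − 1/1.002)/(4π×0.097) = 0.0385 K/W
R_total = 0.08528 K/W
Q = ΔT/R_total = 149/0.08528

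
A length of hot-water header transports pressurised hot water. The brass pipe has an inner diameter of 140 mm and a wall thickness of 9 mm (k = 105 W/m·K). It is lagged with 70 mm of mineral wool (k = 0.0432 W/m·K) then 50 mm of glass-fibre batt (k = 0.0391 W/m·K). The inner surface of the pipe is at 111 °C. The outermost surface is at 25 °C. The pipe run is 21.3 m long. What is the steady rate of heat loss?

Q ≈ 521 W

Per-layer cylindrical resistances, series-summed:
R_brass pipe wall = ln(79/70)/(2π×105×21.3) = 8.607×10^-6 K/W
R_mineral wool = ln(149/79)/(2π×0.0432×21.3) = 0.1097 K/W
R_glass-fibre batt = ln(199/149)/(2π×0.0391×21.3) = 0.0553 K/W
R_total = 0.1651 K/W
Q = ΔT/R_total = 86/0.1651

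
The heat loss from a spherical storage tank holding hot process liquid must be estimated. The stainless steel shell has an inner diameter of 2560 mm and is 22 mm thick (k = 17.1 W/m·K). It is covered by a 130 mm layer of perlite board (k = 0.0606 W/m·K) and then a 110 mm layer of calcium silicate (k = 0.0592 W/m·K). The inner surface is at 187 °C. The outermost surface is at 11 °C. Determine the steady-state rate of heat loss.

Q ≈ 1110 W

For a spherical shell R = (1/r₁ − 1/r₂)/(4πk); film R = 1/(h·4πr²). In series:
R_stainless steel shell = (1/1.28 − 1/1.302)/(4π×17.1) = 6.143×10^-5 K/W
R_perlite board = (1/1.302 − 1/1.432)/(4π×0.0606) = 0.09156 K/W
R_calcium silicate = (1/1.432 − 1/1.542)/(4π×0.0592) = 0.06696 K/W
R_total = 0.1586 K/W
Q = ΔT/R_total = 176/0.1586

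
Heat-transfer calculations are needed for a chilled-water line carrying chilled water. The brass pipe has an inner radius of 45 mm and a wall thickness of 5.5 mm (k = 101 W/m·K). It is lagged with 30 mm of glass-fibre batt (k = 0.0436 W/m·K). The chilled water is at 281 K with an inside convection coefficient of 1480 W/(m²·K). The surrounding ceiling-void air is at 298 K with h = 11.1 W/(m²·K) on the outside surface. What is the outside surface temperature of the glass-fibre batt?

T ≈ 296 K

For a radial system each layer contributes R = ln(r_out/r_in)/(2πkL); films add R = 1/(hA).
R_inner film = 1/(h_i·2πr₁L) = 1/(1480×2π×0.045×1) = 0.00239 K/W
R_brass pipe wall = ln(50.5/45)/(2π×101×1) = 1.817×10^-4 K/W
R_glass-fibre batt = ln(80.5/50.5)/(2π×0.0436×1) = 1.702 K/W
R_outer film = 1/(h_o·2πr_oL) = 1/(11.1×2π×0.0805×1) = 0.1781 K/W
R_total = 1.883 K/W
Q = ΔT/R_total = 17/1.883
Q = 9.03 W/m
T_interface = T_inner + Q·ΣR(inner→interface) = 281 + 9.03×1.705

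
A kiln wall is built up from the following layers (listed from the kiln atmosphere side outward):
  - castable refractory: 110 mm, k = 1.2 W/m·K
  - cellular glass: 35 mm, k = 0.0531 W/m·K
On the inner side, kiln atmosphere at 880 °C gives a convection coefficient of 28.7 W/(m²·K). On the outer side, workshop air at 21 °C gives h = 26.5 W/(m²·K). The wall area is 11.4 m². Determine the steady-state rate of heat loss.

Q ≈ 11900 W

Model the wall as resistances in series:
R_inner film = 1/(h_i·A) = 1/(28.7×11.4) = 0.003056 K/W
R_castable refractory = L/(kA) = 0.11/(1.2×11.4) = 0.008041 K/W
R_cellular glass = L/(kA) = 0.035/(0.0531×11.4) = 0.05782 K/W
R_outer film = 1/(h_o·A) = 1/(26.5×11.4) = 0.00331 K/W
R_total = 0.07223 K/W
Q = ΔT / R_total = 859 / 0.07223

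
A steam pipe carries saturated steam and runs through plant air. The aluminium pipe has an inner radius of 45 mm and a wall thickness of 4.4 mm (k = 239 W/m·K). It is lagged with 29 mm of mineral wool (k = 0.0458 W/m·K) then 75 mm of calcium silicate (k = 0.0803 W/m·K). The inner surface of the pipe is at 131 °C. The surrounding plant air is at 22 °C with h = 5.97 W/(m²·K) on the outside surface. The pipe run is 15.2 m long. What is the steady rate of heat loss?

Q ≈ 533 W

For a radial system each layer contributes R = ln(r_out/r_in)/(2πkL); films add R = 1/(hA).
R_aluminium pipe wall = ln(49.4/45)/(2π×239×15.2) = 4.087×10^-6 K/W
R_mineral wool = ln(78.4/49.4)/(2π×0.0458×15.2) = 0.1056 K/W
R_calcium silicate = ln(153.4/78.4)/(2π×0.0803×15.2) = 0.08752 K/W
R_outer film = 1/(h_o·2πr_oL) = 1/(5.97×2π×0.1534×15.2) = 0.01143 K/W
R_total = 0.2046 K/W
Q = ΔT/R_total = 109/0.2046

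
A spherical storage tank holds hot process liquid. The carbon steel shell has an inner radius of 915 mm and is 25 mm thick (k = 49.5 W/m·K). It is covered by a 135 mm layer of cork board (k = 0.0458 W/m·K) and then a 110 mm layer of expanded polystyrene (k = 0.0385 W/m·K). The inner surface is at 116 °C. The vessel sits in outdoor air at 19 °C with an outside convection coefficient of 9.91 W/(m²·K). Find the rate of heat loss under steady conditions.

Q ≈ 233 W

Radial (spherical) resistances in series:
R_carbon steel shell = (1/0.915 − 1/0.94)/(4π×49.5) = 4.673×10^-5 K/W
R_cork board = (1/0.94 − 1/1.075)/(4π×0.0458) = 0.2321 K/W
R_expanded polystyrene = (1/1.075 − 1/1.185)/(4π×0.0385) = 0.1785 K/W
R_outer film = 1/(h·4πr_o²) = 1/(9.91×4π×1.185²) = 0.005718 K/W
R_total = 0.4164 K/W
Q = ΔT/R_total = 97/0.4164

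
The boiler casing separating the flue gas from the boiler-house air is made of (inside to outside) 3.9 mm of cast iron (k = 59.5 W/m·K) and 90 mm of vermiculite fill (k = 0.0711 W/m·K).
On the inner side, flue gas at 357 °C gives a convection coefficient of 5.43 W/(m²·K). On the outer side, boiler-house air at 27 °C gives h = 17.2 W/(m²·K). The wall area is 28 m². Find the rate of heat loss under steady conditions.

Thermal resistances in series:
R_inner film = 1/(h_i·A) = 1/(5.43×28) = 0.006577 K/W
R_cast iron = L/(kA) = 0.0039/(59.5×28) = 2.341×10^-6 K/W
R_vermiculite fill = L/(kA) = 0.09/(0.0711×28) = 0.04521 K/W
R_outer film = 1/(h_o·A) = 1/(17.2×28) = 0.002076 K/W
R_total = 0.05386 K/W
Q = ΔT / R_total = 330 / 0.05386

Q ≈ 6130 W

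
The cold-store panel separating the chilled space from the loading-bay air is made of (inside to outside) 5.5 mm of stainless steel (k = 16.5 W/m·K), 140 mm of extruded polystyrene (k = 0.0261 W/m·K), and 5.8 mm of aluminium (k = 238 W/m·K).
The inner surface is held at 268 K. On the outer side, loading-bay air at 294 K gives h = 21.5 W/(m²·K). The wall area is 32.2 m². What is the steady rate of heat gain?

Thermal resistances in series:
R_stainless steel = L/(kA) = 0.0055/(16.5×32.2) = 1.035×10^-5 K/W
R_extruded polystyrene = L/(kA) = 0.14/(0.0261×32.2) = 0.1666 K/W
R_aluminium = L/(kA) = 0.0058/(238×32.2) = 7.568×10^-7 K/W
R_outer film = 1/(h_o·A) = 1/(21.5×32.2) = 0.001444 K/W
R_total = 0.168 K/W
Q = ΔT / R_total = 26 / 0.168

Q ≈ 155 W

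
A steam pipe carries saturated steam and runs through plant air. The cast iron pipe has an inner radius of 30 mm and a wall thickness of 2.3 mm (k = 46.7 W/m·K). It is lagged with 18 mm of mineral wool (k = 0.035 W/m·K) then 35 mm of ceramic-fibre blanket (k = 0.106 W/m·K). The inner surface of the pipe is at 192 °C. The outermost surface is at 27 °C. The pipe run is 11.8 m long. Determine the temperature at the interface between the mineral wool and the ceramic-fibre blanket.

Radial resistances (cylindrical: R_cond = ln(r_o/r_i)/(2πkL), R_conv = 1/(h·2πrL)):
R_cast iron pipe wall = ln(32.3/30)/(2π×46.7×11.8) = 2.133×10^-5 K/W
R_mineral wool = ln(50.3/32.3)/(2π×0.035×11.8) = 0.1707 K/W
R_ceramic-fibre blanket = ln(85.3/50.3)/(2π×0.106×11.8) = 0.06721 K/W
R_total = 0.2379 K/W
Q = ΔT/R_total = 165/0.2379
Q = 694 W
T_interface = T_inner − Q·ΣR(inner→interface) = 192 − 694×0.1707

T ≈ 73.6 °C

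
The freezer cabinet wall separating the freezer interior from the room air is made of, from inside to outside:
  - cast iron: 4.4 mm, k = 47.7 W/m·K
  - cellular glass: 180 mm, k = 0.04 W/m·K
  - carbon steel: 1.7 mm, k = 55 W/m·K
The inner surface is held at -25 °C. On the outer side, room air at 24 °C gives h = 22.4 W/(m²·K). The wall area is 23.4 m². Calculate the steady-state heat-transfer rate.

Q ≈ 252 W

Using the resistance-network approach (series):
R_cast iron = L/(kA) = 0.0044/(47.7×23.4) = 3.942×10^-6 K/W
R_cellular glass = L/(kA) = 0.18/(0.04×23.4) = 0.1923 K/W
R_carbon steel = L/(kA) = 0.0017/(55×23.4) = 1.321×10^-6 K/W
R_outer film = 1/(h_o·A) = 1/(22.4×23.4) = 0.001908 K/W
R_total = 0.1942 K/W
Q = ΔT / R_total = 49 / 0.1942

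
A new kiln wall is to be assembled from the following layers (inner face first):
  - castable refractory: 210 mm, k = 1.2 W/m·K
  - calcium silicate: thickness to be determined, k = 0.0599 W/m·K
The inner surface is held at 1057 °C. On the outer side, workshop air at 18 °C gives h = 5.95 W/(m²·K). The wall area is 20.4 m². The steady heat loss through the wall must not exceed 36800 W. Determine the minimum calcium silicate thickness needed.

Using the resistance-network approach (series):
R_castable refractory = L/(kA) = 0.21/(1.2×20.4) = 0.008578 K/W
R_outer film = 1/(h_o·A) = 1/(5.95×20.4) = 0.008239 K/W
Sum of the known resistances R_other = 0.01682 K/W
Required total resistance R_tot = ΔT/Q_allow = 1039/36800 = 0.02823 K/W
R_calcium silicate = R_tot − R_other = 0.01142 K/W
L = R·k·A = 0.01142×0.0599×20.4

L ≈ 14 mm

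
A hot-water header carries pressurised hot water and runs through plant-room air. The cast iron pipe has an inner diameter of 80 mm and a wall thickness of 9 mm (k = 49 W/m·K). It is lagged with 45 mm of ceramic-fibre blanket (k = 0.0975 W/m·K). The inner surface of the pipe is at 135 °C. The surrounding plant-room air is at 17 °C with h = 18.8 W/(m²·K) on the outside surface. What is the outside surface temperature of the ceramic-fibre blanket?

T ≈ 26.2 °C

Per-layer cylindrical resistances, series-summed:
R_cast iron pipe wall = ln(49/40)/(2π×49×1) = 6.592×10^-4 K/W
R_ceramic-fibre blanket = ln(94/49)/(2π×0.0975×1) = 1.063 K/W
R_outer film = 1/(h_o·2πr_oL) = 1/(18.8×2π×0.094×1) = 0.09006 K/W
R_total = 1.154 K/W
Q = ΔT/R_total = 118/1.154
Q = 102 W/m
T_interface = T_inner − Q·ΣR(inner→interface) = 135 − 102×1.064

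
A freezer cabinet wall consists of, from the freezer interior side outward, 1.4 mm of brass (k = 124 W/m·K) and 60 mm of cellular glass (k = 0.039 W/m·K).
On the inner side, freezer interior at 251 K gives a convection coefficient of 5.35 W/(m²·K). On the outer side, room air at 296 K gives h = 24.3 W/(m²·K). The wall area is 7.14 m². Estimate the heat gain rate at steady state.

Model the wall as resistances in series:
R_inner film = 1/(h_i·A) = 1/(5.35×7.14) = 0.02618 K/W
R_brass = L/(kA) = 0.0014/(124×7.14) = 1.581×10^-6 K/W
R_cellular glass = L/(kA) = 0.06/(0.039×7.14) = 0.2155 K/W
R_outer film = 1/(h_o·A) = 1/(24.3×7.14) = 0.005764 K/W
R_total = 0.2474 K/W
Q = ΔT / R_total = 45 / 0.2474

Q ≈ 182 W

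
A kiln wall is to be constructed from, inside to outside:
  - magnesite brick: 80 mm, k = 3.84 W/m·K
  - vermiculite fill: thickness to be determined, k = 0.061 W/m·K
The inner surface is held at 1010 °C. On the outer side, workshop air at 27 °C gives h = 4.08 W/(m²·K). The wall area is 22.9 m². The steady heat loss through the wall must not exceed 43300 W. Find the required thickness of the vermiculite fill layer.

Series thermal resistances:
R_magnesite brick = L/(kA) = 0.08/(3.84×22.9) = 9.098×10^-4 K/W
R_outer film = 1/(h_o·A) = 1/(4.08×22.9) = 0.0107 K/W
Sum of the known resistances R_other = 0.01161 K/W
Required total resistance R_tot = ΔT/Q_allow = 983/43300 = 0.0227 K/W
R_vermiculite fill = R_tot − R_other = 0.01109 K/W
L = R·k·A = 0.01109×0.061×22.9

L ≈ 15.5 mm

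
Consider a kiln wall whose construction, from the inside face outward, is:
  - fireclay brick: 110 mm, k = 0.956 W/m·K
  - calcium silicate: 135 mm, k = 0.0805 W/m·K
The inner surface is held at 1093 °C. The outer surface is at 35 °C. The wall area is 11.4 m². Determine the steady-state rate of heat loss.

Q ≈ 6730 W

Series thermal resistances:
R_fireclay brick = L/(kA) = 0.11/(0.956×11.4) = 0.01009 K/W
R_calcium silicate = L/(kA) = 0.135/(0.0805×11.4) = 0.1471 K/W
R_total = 0.1572 K/W
Q = ΔT / R_total = 1058 / 0.1572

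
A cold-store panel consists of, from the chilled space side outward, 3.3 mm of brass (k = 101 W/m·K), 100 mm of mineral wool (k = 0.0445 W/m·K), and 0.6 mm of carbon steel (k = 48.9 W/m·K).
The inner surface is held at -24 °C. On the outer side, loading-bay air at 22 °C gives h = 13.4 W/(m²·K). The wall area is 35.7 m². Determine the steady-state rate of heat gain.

Using the resistance-network approach (series):
R_brass = L/(kA) = 0.0033/(101×35.7) = 9.152×10^-7 K/W
R_mineral wool = L/(kA) = 0.1/(0.0445×35.7) = 0.06295 K/W
R_carbon steel = L/(kA) = 0.0006/(48.9×35.7) = 3.437×10^-7 K/W
R_outer film = 1/(h_o·A) = 1/(13.4×35.7) = 0.00209 K/W
R_total = 0.06504 K/W
Q = ΔT / R_total = 46 / 0.06504

Q ≈ 707 W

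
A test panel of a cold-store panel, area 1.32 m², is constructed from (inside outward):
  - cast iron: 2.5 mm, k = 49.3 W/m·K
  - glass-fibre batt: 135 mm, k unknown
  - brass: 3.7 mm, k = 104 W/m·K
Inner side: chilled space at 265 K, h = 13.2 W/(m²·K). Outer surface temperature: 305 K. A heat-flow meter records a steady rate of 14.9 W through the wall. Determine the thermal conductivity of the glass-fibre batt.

k ≈ 0.0389 W/(m·K)

Model the wall as resistances in series:
R_inner film = 1/(h_i·A) = 1/(13.2×1.32) = 0.05739 K/W
R_cast iron = L/(kA) = 0.0025/(49.3×1.32) = 3.842×10^-5 K/W
R_brass = L/(kA) = 0.0037/(104×1.32) = 2.695×10^-5 K/W
Sum of known resistances R_other = 0.05746 K/W
Total R = ΔT/Q = 40/14.9 = 2.685 K/W
R_glass-fibre batt = R_total − R_other = 2.627 K/W
k = L/(R·A) = 0.135/(2.627×1.32)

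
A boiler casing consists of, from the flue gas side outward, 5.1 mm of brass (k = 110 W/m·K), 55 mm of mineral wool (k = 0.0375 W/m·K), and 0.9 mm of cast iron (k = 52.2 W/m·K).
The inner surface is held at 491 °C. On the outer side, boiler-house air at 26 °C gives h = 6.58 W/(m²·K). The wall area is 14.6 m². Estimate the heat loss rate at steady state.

Q ≈ 4190 W

Model the wall as resistances in series:
R_brass = L/(kA) = 0.0051/(110×14.6) = 3.176×10^-6 K/W
R_mineral wool = L/(kA) = 0.055/(0.0375×14.6) = 0.1005 K/W
R_cast iron = L/(kA) = 0.0009/(52.2×14.6) = 1.181×10^-6 K/W
R_outer film = 1/(h_o·A) = 1/(6.58×14.6) = 0.01041 K/W
R_total = 0.1109 K/W
Q = ΔT / R_total = 465 / 0.1109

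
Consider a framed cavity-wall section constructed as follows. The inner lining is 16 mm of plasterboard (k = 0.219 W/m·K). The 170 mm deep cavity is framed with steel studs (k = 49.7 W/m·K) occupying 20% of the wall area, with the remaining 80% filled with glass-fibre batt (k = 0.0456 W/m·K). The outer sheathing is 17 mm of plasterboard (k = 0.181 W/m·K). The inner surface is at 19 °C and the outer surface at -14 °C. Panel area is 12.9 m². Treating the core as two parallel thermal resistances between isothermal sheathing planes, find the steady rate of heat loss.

Q ≈ 2310 W

Sheathing layers in series; stud and cavity paths in parallel between them.
R_inner = 0.016/(0.219×12.9) = 0.005664 K/W
R_stud  = 0.17/(49.7×0.2×12.9) = 0.001326 K/W
R_cav   = 0.17/(0.0456×0.8×12.9) = 0.3612 K/W
1/R_core = 1/R_stud + 1/R_cav → R_core = 0.001321 K/W
R_outer = 0.017/(0.181×12.9) = 0.007281 K/W
R_total = 0.01427 K/W
Q = ΔT/R_total = 33/0.01427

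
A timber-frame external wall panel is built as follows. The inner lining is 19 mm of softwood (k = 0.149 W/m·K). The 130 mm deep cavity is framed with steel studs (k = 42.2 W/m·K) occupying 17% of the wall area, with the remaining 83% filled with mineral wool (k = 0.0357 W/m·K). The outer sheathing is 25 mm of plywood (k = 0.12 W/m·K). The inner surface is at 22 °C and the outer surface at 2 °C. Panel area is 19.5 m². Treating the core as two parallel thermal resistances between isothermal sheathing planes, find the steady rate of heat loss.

Q ≈ 1100 W

Sheathing layers in series; stud and cavity paths in parallel between them.
R_inner = 0.019/(0.149×19.5) = 0.006539 K/W
R_stud  = 0.13/(42.2×0.17×19.5) = 9.293×10^-4 K/W
R_cav   = 0.13/(0.0357×0.83×19.5) = 0.225 K/W
1/R_core = 1/R_stud + 1/R_cav → R_core = 9.255×10^-4 K/W
R_outer = 0.025/(0.12×19.5) = 0.01068 K/W
R_total = 0.01815 K/W
Q = ΔT/R_total = 20/0.01815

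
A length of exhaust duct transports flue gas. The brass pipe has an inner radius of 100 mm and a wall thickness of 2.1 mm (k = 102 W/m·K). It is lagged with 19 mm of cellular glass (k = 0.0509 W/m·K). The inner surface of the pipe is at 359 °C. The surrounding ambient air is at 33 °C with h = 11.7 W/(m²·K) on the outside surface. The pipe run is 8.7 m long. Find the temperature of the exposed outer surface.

Radial resistances (cylindrical: R_cond = ln(r_o/r_i)/(2πkL), R_conv = 1/(h·2πrL)):
R_brass pipe wall = ln(102.1/100)/(2π×102×8.7) = 3.727×10^-6 K/W
R_cellular glass = ln(121.1/102.1)/(2π×0.0509×8.7) = 0.06134 K/W
R_outer film = 1/(h_o·2πr_oL) = 1/(11.7×2π×0.1211×8.7) = 0.01291 K/W
R_total = 0.07425 K/W
Q = ΔT/R_total = 326/0.07425
Q = 4390 W
T_interface = T_inner − Q·ΣR(inner→interface) = 359 − 4390×0.06134

T ≈ 89.7 °C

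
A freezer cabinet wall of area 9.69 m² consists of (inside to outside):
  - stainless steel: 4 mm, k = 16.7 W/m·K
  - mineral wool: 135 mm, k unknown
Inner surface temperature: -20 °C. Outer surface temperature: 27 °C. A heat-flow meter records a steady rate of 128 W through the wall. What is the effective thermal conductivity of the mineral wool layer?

k ≈ 0.0379 W/(m·K)

Thermal resistances in series:
R_stainless steel = L/(kA) = 0.004/(16.7×9.69) = 2.472×10^-5 K/W
Sum of known resistances R_other = 2.472×10^-5 K/W
Total R = ΔT/Q = 47/128 = 0.3672 K/W
R_mineral wool = R_total − R_other = 0.3672 K/W
k = L/(R·A) = 0.135/(0.3672×9.69)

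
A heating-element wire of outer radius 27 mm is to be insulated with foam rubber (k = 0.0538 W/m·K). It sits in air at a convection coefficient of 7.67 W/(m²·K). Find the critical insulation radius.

r_cr ≈ 7.01 mm

For a cylinder r_cr = k/h = 0.0538/7.67
r_cr = 7.01 mm; since the bare radius (27 mm) is above r_cr, any added insulation will reduce heat loss.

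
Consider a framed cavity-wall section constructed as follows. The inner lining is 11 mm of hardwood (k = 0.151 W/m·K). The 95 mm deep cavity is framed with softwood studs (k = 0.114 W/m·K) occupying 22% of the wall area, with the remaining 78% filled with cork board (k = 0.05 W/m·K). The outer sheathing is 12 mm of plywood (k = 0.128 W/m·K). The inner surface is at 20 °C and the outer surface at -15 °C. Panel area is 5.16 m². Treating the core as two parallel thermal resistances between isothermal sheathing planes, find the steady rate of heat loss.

Q ≈ 110 W

Sheathing layers in series; stud and cavity paths in parallel between them.
R_inner = 0.011/(0.151×5.16) = 0.01412 K/W
R_stud  = 0.095/(0.114×0.22×5.16) = 0.7341 K/W
R_cav   = 0.095/(0.05×0.78×5.16) = 0.4721 K/W
1/R_core = 1/R_stud + 1/R_cav → R_core = 0.2873 K/W
R_outer = 0.012/(0.128×5.16) = 0.01817 K/W
R_total = 0.3196 K/W
Q = ΔT/R_total = 35/0.3196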